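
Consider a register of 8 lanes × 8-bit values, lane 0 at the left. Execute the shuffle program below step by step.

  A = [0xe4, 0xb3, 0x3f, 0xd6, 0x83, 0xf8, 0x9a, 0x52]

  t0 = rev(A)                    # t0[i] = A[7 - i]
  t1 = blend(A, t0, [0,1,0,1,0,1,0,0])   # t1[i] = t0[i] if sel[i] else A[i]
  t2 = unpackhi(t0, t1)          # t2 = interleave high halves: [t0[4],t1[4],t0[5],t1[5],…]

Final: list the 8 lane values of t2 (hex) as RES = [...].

t0 = [0x52, 0x9a, 0xf8, 0x83, 0xd6, 0x3f, 0xb3, 0xe4]
t1 = [0xe4, 0x9a, 0x3f, 0x83, 0x83, 0x3f, 0x9a, 0x52]
t2 = [0xd6, 0x83, 0x3f, 0x3f, 0xb3, 0x9a, 0xe4, 0x52]

RES = [0xd6, 0x83, 0x3f, 0x3f, 0xb3, 0x9a, 0xe4, 0x52]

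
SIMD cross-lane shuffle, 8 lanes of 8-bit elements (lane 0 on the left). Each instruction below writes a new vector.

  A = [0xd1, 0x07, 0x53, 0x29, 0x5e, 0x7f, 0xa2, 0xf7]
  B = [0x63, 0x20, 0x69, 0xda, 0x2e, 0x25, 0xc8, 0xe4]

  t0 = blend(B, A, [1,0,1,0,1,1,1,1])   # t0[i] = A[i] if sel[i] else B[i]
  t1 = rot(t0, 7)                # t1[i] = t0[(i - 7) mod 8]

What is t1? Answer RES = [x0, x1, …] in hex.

RES = [ 0x20  0x53  0xda  0x5e  0x7f  0xa2  0xf7  0xd1 ]

t0 = [0xd1, 0x20, 0x53, 0xda, 0x5e, 0x7f, 0xa2, 0xf7]
t1 = [0x20, 0x53, 0xda, 0x5e, 0x7f, 0xa2, 0xf7, 0xd1]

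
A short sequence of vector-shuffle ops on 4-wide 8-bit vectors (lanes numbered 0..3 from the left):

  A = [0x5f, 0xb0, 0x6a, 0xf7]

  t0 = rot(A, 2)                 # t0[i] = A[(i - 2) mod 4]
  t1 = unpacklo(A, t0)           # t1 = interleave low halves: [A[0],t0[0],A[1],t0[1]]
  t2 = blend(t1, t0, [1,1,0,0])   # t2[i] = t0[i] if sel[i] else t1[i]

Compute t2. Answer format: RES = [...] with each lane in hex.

RES = [0x6a, 0xf7, 0xb0, 0xf7]

t0 = [0x6a, 0xf7, 0x5f, 0xb0]
t1 = [0x5f, 0x6a, 0xb0, 0xf7]
t2 = [0x6a, 0xf7, 0xb0, 0xf7]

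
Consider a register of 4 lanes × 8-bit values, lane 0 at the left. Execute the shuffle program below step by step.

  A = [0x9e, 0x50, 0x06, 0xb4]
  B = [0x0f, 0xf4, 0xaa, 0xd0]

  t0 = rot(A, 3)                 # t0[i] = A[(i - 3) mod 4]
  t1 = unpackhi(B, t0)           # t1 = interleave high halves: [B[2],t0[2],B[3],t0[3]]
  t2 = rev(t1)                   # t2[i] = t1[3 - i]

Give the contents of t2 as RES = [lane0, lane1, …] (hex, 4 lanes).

→ t0 |50|06|b4|9e|
→ t1 |aa|b4|d0|9e|
→ t2 |9e|d0|b4|aa|

RES = [0x9e, 0xd0, 0xb4, 0xaa]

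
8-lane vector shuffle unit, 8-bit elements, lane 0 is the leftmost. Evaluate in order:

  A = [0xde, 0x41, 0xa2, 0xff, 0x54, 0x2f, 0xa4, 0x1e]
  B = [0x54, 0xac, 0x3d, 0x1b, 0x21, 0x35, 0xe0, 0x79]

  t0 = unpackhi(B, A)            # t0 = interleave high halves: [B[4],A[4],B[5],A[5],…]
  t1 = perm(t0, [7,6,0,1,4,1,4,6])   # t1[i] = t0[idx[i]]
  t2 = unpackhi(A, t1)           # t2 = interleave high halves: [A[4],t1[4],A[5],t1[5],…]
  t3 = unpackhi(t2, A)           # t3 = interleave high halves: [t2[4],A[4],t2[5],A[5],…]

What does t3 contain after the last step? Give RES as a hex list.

  t0: 21 54 35 2f e0 a4 79 1e
  t1: 1e 79 21 54 e0 54 e0 79
  t2: 54 e0 2f 54 a4 e0 1e 79
  t3: a4 54 e0 2f 1e a4 79 1e

RES = [0xa4, 0x54, 0xe0, 0x2f, 0x1e, 0xa4, 0x79, 0x1e]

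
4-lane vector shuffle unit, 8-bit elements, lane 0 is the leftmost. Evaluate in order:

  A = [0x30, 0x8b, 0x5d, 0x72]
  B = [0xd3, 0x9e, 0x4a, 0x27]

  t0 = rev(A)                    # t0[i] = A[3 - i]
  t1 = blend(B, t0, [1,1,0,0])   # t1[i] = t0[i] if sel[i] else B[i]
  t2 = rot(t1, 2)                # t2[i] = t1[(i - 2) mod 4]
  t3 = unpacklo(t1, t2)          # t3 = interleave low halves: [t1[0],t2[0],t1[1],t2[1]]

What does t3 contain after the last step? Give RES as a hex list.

  t0: 72 5d 8b 30
  t1: 72 5d 4a 27
  t2: 4a 27 72 5d
  t3: 72 4a 5d 27

RES = [ 0x72  0x4a  0x5d  0x27 ]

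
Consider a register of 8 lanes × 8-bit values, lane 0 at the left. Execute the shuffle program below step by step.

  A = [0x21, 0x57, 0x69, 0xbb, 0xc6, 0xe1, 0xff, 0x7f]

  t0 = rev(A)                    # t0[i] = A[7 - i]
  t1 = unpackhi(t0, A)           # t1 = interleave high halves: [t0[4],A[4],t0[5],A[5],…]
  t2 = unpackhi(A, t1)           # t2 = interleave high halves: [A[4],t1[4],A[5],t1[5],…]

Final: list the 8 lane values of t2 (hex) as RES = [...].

RES = [ 0xc6  0x57  0xe1  0xff  0xff  0x21  0x7f  0x7f ]

→ t0 |7f|ff|e1|c6|bb|69|57|21|
→ t1 |bb|c6|69|e1|57|ff|21|7f|
→ t2 |c6|57|e1|ff|ff|21|7f|7f|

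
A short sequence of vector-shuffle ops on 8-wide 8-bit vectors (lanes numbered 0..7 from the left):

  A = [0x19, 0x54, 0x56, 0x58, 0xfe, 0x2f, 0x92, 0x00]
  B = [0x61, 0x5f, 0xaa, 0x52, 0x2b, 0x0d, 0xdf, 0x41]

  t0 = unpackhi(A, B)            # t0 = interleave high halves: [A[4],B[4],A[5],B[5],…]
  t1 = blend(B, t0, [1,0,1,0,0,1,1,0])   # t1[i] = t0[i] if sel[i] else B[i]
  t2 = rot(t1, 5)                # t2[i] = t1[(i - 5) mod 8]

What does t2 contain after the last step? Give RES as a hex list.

  t0: fe 2b 2f 0d 92 df 00 41
  t1: fe 5f 2f 52 2b df 00 41
  t2: 52 2b df 00 41 fe 5f 2f

RES = [ 0x52  0x2b  0xdf  0x00  0x41  0xfe  0x5f  0x2f ]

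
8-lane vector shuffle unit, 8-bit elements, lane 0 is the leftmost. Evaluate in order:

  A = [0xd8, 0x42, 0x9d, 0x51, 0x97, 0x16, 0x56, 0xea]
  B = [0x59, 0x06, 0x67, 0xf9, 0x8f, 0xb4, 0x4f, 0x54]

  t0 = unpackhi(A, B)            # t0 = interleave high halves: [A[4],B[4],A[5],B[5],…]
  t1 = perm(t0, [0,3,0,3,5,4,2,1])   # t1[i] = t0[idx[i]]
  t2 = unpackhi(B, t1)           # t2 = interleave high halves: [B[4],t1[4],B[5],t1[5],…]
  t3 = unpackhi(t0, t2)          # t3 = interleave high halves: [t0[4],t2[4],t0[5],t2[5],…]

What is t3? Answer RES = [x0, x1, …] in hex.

t0 = [0x97, 0x8f, 0x16, 0xb4, 0x56, 0x4f, 0xea, 0x54]
t1 = [0x97, 0xb4, 0x97, 0xb4, 0x4f, 0x56, 0x16, 0x8f]
t2 = [0x8f, 0x4f, 0xb4, 0x56, 0x4f, 0x16, 0x54, 0x8f]
t3 = [0x56, 0x4f, 0x4f, 0x16, 0xea, 0x54, 0x54, 0x8f]

RES = [0x56, 0x4f, 0x4f, 0x16, 0xea, 0x54, 0x54, 0x8f]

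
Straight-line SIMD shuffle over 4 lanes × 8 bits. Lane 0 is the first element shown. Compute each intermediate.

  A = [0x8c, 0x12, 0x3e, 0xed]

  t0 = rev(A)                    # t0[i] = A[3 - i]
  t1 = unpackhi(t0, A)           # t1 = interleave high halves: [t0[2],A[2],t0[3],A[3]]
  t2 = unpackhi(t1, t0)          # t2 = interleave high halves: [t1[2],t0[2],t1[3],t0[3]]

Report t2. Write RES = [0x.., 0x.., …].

RES = [ 0x8c  0x12  0xed  0x8c ]

→ t0 |ed|3e|12|8c|
→ t1 |12|3e|8c|ed|
→ t2 |8c|12|ed|8c|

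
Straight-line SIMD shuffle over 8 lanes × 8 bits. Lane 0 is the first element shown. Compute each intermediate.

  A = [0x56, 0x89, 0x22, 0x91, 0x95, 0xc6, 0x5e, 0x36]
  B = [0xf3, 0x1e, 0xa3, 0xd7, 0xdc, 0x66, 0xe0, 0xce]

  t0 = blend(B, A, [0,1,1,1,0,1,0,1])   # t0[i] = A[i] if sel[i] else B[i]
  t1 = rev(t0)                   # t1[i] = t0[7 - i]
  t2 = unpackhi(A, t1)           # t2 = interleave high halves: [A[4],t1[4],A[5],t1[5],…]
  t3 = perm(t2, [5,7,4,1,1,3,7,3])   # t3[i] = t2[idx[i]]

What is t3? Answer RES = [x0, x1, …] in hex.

→ t0 |f3|89|22|91|dc|c6|e0|36|
→ t1 |36|e0|c6|dc|91|22|89|f3|
→ t2 |95|91|c6|22|5e|89|36|f3|
→ t3 |89|f3|5e|91|91|22|f3|22|

RES = [ 0x89  0xf3  0x5e  0x91  0x91  0x22  0xf3  0x22 ]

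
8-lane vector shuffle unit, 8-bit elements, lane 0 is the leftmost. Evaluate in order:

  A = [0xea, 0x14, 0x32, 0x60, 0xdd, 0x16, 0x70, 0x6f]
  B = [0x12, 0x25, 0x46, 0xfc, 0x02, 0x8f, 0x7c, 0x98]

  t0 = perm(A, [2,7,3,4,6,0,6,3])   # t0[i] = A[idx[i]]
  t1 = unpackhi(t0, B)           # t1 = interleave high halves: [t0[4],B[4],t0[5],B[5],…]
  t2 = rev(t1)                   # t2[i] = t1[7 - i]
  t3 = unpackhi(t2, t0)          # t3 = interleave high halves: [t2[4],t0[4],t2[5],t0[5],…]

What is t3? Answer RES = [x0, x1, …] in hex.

t0 = [0x32, 0x6f, 0x60, 0xdd, 0x70, 0xea, 0x70, 0x60]
t1 = [0x70, 0x02, 0xea, 0x8f, 0x70, 0x7c, 0x60, 0x98]
t2 = [0x98, 0x60, 0x7c, 0x70, 0x8f, 0xea, 0x02, 0x70]
t3 = [0x8f, 0x70, 0xea, 0xea, 0x02, 0x70, 0x70, 0x60]

RES = [ 0x8f  0x70  0xea  0xea  0x02  0x70  0x70  0x60 ]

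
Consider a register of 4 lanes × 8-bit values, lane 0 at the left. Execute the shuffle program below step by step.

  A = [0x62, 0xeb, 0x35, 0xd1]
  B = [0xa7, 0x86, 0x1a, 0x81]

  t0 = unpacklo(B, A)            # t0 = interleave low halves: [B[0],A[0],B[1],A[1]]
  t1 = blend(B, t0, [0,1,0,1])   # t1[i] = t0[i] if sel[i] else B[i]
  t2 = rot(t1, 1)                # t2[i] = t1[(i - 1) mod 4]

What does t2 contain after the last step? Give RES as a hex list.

RES = [0xeb, 0xa7, 0x62, 0x1a]

→ t0 |a7|62|86|eb|
→ t1 |a7|62|1a|eb|
→ t2 |eb|a7|62|1a|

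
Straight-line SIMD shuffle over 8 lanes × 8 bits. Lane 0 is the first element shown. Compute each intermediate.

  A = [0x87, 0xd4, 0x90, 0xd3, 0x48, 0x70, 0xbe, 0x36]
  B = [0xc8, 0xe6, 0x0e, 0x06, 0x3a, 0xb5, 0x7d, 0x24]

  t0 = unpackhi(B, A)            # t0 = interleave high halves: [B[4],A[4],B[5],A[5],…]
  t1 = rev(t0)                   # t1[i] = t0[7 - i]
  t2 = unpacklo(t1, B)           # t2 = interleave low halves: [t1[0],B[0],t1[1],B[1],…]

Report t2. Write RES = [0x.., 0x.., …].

RES = [0x36, 0xc8, 0x24, 0xe6, 0xbe, 0x0e, 0x7d, 0x06]

→ t0 |3a|48|b5|70|7d|be|24|36|
→ t1 |36|24|be|7d|70|b5|48|3a|
→ t2 |36|c8|24|e6|be|0e|7d|06|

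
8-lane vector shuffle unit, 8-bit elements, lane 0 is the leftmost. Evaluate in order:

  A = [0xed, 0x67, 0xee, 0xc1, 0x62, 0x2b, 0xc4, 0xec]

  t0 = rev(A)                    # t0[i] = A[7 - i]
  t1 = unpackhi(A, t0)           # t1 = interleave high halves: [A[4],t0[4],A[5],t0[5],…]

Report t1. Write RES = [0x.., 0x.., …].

→ t0 |ec|c4|2b|62|c1|ee|67|ed|
→ t1 |62|c1|2b|ee|c4|67|ec|ed|

RES = [ 0x62  0xc1  0x2b  0xee  0xc4  0x67  0xec  0xed ]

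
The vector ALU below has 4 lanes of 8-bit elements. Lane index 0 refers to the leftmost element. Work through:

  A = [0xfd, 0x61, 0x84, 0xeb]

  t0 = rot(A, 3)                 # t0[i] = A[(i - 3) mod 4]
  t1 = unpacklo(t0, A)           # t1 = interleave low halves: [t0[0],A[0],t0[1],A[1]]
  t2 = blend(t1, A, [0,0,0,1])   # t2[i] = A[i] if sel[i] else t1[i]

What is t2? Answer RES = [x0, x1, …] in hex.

RES = [ 0x61  0xfd  0x84  0xeb ]

  t0: 61 84 eb fd
  t1: 61 fd 84 61
  t2: 61 fd 84 eb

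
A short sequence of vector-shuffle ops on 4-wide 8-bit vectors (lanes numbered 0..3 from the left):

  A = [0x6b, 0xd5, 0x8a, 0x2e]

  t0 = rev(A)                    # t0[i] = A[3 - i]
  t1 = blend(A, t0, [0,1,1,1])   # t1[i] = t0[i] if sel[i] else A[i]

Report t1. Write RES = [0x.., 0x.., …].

  t0: 2e 8a d5 6b
  t1: 6b 8a d5 6b

RES = [0x6b, 0x8a, 0xd5, 0x6b]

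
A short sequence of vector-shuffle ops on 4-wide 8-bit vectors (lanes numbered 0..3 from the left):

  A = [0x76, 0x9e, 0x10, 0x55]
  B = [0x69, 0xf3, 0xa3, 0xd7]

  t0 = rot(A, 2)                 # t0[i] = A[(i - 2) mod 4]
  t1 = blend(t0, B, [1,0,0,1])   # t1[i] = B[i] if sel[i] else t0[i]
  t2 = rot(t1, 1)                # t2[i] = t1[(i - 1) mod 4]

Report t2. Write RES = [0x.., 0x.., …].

RES = [ 0xd7  0x69  0x55  0x76 ]

→ t0 |10|55|76|9e|
→ t1 |69|55|76|d7|
→ t2 |d7|69|55|76|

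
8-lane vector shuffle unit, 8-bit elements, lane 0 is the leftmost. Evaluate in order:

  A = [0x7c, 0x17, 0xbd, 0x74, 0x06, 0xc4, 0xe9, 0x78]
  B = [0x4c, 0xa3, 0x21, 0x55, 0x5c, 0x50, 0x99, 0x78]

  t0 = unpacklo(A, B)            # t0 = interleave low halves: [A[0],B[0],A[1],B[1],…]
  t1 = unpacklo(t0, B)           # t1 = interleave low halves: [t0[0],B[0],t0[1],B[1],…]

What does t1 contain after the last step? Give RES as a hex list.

RES = [ 0x7c  0x4c  0x4c  0xa3  0x17  0x21  0xa3  0x55 ]

  t0: 7c 4c 17 a3 bd 21 74 55
  t1: 7c 4c 4c a3 17 21 a3 55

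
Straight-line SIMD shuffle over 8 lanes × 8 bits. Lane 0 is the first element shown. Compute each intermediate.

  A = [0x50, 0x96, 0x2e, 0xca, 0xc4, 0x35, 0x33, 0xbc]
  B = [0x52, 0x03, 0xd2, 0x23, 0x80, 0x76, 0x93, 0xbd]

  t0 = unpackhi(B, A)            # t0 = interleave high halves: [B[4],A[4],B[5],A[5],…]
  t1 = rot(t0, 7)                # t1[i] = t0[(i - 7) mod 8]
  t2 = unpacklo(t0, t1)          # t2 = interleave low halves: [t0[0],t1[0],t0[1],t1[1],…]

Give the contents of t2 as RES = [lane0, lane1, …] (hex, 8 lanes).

RES = [ 0x80  0xc4  0xc4  0x76  0x76  0x35  0x35  0x93 ]

t0 = [0x80, 0xc4, 0x76, 0x35, 0x93, 0x33, 0xbd, 0xbc]
t1 = [0xc4, 0x76, 0x35, 0x93, 0x33, 0xbd, 0xbc, 0x80]
t2 = [0x80, 0xc4, 0xc4, 0x76, 0x76, 0x35, 0x35, 0x93]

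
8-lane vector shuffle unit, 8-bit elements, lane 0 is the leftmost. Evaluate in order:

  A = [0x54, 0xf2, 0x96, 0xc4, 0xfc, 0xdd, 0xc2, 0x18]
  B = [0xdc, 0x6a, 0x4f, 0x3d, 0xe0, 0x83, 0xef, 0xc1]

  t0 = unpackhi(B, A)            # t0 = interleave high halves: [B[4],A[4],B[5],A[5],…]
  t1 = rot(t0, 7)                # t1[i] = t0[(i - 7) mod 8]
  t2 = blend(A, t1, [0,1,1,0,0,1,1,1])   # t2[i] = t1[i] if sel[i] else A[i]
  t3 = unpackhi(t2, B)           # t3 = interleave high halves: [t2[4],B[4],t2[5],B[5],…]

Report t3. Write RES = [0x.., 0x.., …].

RES = [ 0xfc  0xe0  0xc1  0x83  0x18  0xef  0xe0  0xc1 ]

  t0: e0 fc 83 dd ef c2 c1 18
  t1: fc 83 dd ef c2 c1 18 e0
  t2: 54 83 dd c4 fc c1 18 e0
  t3: fc e0 c1 83 18 ef e0 c1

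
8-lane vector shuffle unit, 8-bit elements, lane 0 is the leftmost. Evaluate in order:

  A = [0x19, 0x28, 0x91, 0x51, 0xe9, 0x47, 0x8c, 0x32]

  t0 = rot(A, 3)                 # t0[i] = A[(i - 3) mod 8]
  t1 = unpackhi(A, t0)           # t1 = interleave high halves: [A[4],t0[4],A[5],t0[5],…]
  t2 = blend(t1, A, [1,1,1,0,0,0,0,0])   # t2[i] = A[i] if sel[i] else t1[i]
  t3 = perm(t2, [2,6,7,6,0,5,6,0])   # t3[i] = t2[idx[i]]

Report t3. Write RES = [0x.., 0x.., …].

RES = [ 0x91  0x32  0xe9  0x32  0x19  0x51  0x32  0x19 ]

t0 = [0x47, 0x8c, 0x32, 0x19, 0x28, 0x91, 0x51, 0xe9]
t1 = [0xe9, 0x28, 0x47, 0x91, 0x8c, 0x51, 0x32, 0xe9]
t2 = [0x19, 0x28, 0x91, 0x91, 0x8c, 0x51, 0x32, 0xe9]
t3 = [0x91, 0x32, 0xe9, 0x32, 0x19, 0x51, 0x32, 0x19]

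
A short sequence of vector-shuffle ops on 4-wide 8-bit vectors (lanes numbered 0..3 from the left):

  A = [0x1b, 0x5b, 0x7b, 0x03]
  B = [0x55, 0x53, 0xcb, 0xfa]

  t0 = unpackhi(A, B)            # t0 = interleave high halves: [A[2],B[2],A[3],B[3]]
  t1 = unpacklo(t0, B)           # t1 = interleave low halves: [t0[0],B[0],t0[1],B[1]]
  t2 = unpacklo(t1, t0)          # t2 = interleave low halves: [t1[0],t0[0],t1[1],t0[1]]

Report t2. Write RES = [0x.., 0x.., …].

→ t0 |7b|cb|03|fa|
→ t1 |7b|55|cb|53|
→ t2 |7b|7b|55|cb|

RES = [0x7b, 0x7b, 0x55, 0xcb]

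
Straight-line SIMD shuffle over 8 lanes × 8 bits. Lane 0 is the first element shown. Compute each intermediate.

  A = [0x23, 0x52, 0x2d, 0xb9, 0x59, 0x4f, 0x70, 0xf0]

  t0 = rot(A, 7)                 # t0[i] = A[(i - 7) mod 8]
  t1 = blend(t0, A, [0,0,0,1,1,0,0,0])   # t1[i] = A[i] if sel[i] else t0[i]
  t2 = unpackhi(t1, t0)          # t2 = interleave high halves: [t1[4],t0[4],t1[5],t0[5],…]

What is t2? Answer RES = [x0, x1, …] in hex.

  t0: 52 2d b9 59 4f 70 f0 23
  t1: 52 2d b9 b9 59 70 f0 23
  t2: 59 4f 70 70 f0 f0 23 23

RES = [ 0x59  0x4f  0x70  0x70  0xf0  0xf0  0x23  0x23 ]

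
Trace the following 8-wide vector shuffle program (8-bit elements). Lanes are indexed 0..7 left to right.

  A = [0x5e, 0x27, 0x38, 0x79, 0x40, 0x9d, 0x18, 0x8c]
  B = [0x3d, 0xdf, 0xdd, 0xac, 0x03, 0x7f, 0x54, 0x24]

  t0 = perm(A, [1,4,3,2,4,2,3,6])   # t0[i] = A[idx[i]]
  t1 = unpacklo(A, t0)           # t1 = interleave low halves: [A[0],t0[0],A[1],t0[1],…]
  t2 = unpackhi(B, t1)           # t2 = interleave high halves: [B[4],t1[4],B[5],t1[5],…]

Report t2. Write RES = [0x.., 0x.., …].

t0 = [0x27, 0x40, 0x79, 0x38, 0x40, 0x38, 0x79, 0x18]
t1 = [0x5e, 0x27, 0x27, 0x40, 0x38, 0x79, 0x79, 0x38]
t2 = [0x03, 0x38, 0x7f, 0x79, 0x54, 0x79, 0x24, 0x38]

RES = [0x03, 0x38, 0x7f, 0x79, 0x54, 0x79, 0x24, 0x38]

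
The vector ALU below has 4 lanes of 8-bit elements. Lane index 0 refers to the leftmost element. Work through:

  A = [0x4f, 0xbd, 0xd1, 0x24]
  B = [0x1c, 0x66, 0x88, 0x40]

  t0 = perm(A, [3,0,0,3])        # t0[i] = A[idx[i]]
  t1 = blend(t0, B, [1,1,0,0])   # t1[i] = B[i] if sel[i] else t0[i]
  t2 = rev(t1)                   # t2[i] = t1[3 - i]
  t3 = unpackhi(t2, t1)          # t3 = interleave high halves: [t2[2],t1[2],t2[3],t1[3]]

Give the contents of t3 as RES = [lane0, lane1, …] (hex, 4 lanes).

t0 = [0x24, 0x4f, 0x4f, 0x24]
t1 = [0x1c, 0x66, 0x4f, 0x24]
t2 = [0x24, 0x4f, 0x66, 0x1c]
t3 = [0x66, 0x4f, 0x1c, 0x24]

RES = [ 0x66  0x4f  0x1c  0x24 ]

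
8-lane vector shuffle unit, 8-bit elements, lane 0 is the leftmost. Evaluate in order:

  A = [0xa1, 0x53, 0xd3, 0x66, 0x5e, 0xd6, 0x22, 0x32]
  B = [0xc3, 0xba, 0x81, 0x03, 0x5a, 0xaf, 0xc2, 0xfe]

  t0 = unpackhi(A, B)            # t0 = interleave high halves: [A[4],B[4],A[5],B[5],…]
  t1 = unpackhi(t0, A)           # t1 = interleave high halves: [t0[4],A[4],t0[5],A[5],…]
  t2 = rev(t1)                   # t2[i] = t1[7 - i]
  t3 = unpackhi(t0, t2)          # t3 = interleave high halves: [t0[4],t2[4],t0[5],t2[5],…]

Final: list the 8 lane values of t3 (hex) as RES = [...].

RES = [ 0x22  0xd6  0xc2  0xc2  0x32  0x5e  0xfe  0x22 ]

t0 = [0x5e, 0x5a, 0xd6, 0xaf, 0x22, 0xc2, 0x32, 0xfe]
t1 = [0x22, 0x5e, 0xc2, 0xd6, 0x32, 0x22, 0xfe, 0x32]
t2 = [0x32, 0xfe, 0x22, 0x32, 0xd6, 0xc2, 0x5e, 0x22]
t3 = [0x22, 0xd6, 0xc2, 0xc2, 0x32, 0x5e, 0xfe, 0x22]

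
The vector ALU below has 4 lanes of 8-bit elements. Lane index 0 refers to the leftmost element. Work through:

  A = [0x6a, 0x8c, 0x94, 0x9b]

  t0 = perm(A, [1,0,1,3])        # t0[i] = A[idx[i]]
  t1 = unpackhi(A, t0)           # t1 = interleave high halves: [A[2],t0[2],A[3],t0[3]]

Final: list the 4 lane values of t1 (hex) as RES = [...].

→ t0 |8c|6a|8c|9b|
→ t1 |94|8c|9b|9b|

RES = [0x94, 0x8c, 0x9b, 0x9b]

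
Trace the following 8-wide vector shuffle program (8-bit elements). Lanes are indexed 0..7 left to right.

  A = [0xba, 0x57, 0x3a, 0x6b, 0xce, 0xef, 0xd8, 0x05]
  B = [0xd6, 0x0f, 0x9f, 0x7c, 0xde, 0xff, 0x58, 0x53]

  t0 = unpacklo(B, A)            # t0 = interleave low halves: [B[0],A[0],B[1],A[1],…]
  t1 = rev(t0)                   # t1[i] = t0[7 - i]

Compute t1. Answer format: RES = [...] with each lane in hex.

RES = [0x6b, 0x7c, 0x3a, 0x9f, 0x57, 0x0f, 0xba, 0xd6]

t0 = [0xd6, 0xba, 0x0f, 0x57, 0x9f, 0x3a, 0x7c, 0x6b]
t1 = [0x6b, 0x7c, 0x3a, 0x9f, 0x57, 0x0f, 0xba, 0xd6]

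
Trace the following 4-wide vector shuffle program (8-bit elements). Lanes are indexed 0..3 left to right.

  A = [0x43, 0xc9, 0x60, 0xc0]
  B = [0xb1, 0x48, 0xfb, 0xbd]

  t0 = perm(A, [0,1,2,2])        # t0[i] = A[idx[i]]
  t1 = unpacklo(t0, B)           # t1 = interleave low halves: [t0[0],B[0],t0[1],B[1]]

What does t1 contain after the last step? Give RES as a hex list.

RES = [ 0x43  0xb1  0xc9  0x48 ]

→ t0 |43|c9|60|60|
→ t1 |43|b1|c9|48|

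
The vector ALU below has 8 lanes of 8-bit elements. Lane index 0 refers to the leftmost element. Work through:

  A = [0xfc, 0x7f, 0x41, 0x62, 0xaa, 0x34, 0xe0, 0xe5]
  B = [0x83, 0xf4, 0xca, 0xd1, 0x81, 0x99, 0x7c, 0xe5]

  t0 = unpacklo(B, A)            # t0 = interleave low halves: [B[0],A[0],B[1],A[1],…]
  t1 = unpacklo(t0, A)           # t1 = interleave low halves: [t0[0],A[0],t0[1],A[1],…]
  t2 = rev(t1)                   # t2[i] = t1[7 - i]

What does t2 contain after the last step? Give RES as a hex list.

RES = [ 0x62  0x7f  0x41  0xf4  0x7f  0xfc  0xfc  0x83 ]

  t0: 83 fc f4 7f ca 41 d1 62
  t1: 83 fc fc 7f f4 41 7f 62
  t2: 62 7f 41 f4 7f fc fc 83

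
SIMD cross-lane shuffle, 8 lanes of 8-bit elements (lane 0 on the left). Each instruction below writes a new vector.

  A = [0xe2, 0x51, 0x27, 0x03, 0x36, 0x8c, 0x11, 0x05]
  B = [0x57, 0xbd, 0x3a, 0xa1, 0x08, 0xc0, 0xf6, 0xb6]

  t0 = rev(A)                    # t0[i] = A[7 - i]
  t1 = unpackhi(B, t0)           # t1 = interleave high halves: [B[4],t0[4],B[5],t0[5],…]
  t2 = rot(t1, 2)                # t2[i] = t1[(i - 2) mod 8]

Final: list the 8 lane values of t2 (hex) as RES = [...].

→ t0 |05|11|8c|36|03|27|51|e2|
→ t1 |08|03|c0|27|f6|51|b6|e2|
→ t2 |b6|e2|08|03|c0|27|f6|51|

RES = [0xb6, 0xe2, 0x08, 0x03, 0xc0, 0x27, 0xf6, 0x51]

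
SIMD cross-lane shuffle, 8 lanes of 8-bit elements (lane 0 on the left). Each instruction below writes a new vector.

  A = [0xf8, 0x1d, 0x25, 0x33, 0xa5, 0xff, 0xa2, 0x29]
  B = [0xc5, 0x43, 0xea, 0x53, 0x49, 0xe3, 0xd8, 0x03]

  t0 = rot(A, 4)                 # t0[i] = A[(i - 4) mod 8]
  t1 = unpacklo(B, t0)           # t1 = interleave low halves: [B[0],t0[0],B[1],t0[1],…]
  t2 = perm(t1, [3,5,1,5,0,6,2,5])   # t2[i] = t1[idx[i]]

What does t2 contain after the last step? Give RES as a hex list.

RES = [ 0xff  0xa2  0xa5  0xa2  0xc5  0x53  0x43  0xa2 ]

  t0: a5 ff a2 29 f8 1d 25 33
  t1: c5 a5 43 ff ea a2 53 29
  t2: ff a2 a5 a2 c5 53 43 a2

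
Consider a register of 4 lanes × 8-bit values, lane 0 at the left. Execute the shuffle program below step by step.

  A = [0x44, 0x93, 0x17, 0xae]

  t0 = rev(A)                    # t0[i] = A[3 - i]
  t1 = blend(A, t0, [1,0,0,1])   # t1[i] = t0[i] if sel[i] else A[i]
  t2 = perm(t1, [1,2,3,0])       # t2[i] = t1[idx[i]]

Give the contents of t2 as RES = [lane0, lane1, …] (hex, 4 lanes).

→ t0 |ae|17|93|44|
→ t1 |ae|93|17|44|
→ t2 |93|17|44|ae|

RES = [ 0x93  0x17  0x44  0xae ]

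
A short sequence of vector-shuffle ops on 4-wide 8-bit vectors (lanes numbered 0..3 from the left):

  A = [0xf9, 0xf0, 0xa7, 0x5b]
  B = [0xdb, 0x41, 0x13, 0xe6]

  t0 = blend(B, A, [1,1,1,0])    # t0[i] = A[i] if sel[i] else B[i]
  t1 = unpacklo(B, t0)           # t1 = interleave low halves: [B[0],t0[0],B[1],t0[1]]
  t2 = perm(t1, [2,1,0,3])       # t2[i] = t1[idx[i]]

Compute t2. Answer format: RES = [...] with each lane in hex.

RES = [0x41, 0xf9, 0xdb, 0xf0]

t0 = [0xf9, 0xf0, 0xa7, 0xe6]
t1 = [0xdb, 0xf9, 0x41, 0xf0]
t2 = [0x41, 0xf9, 0xdb, 0xf0]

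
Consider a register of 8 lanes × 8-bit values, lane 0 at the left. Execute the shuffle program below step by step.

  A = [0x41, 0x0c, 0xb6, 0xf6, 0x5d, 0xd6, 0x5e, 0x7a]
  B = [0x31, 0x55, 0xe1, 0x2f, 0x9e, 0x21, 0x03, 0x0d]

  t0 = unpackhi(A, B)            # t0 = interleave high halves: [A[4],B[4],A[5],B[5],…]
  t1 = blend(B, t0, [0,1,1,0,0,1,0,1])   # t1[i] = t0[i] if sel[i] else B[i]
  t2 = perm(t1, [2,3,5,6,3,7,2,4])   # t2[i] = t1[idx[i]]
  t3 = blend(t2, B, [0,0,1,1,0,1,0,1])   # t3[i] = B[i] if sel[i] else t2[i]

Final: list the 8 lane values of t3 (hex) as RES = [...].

  t0: 5d 9e d6 21 5e 03 7a 0d
  t1: 31 9e d6 2f 9e 03 03 0d
  t2: d6 2f 03 03 2f 0d d6 9e
  t3: d6 2f e1 2f 2f 21 d6 0d

RES = [0xd6, 0x2f, 0xe1, 0x2f, 0x2f, 0x21, 0xd6, 0x0d]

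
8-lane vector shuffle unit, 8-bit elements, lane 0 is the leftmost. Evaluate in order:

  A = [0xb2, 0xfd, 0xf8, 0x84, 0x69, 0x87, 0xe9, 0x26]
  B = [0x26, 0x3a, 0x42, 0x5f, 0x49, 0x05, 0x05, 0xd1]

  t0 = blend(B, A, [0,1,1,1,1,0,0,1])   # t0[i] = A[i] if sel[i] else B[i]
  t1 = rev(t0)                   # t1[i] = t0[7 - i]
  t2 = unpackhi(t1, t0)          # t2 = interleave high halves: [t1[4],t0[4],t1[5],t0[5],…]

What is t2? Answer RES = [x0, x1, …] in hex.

RES = [0x84, 0x69, 0xf8, 0x05, 0xfd, 0x05, 0x26, 0x26]

→ t0 |26|fd|f8|84|69|05|05|26|
→ t1 |26|05|05|69|84|f8|fd|26|
→ t2 |84|69|f8|05|fd|05|26|26|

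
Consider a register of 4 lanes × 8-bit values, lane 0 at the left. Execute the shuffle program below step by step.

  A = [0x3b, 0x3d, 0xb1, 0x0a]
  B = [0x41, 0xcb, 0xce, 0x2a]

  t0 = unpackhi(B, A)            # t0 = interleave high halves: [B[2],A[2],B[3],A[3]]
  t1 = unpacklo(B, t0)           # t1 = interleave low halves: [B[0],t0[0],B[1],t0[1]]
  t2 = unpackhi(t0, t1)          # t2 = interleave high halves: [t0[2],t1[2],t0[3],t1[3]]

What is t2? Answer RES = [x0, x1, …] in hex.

RES = [ 0x2a  0xcb  0x0a  0xb1 ]

t0 = [0xce, 0xb1, 0x2a, 0x0a]
t1 = [0x41, 0xce, 0xcb, 0xb1]
t2 = [0x2a, 0xcb, 0x0a, 0xb1]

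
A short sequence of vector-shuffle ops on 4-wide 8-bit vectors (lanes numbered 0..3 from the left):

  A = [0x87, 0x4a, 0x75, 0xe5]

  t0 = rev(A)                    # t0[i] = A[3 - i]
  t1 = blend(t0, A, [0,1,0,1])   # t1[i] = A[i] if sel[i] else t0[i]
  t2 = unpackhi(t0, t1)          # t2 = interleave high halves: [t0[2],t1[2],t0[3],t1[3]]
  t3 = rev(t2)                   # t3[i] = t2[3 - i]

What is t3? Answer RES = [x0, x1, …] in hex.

RES = [0xe5, 0x87, 0x4a, 0x4a]

→ t0 |e5|75|4a|87|
→ t1 |e5|4a|4a|e5|
→ t2 |4a|4a|87|e5|
→ t3 |e5|87|4a|4a|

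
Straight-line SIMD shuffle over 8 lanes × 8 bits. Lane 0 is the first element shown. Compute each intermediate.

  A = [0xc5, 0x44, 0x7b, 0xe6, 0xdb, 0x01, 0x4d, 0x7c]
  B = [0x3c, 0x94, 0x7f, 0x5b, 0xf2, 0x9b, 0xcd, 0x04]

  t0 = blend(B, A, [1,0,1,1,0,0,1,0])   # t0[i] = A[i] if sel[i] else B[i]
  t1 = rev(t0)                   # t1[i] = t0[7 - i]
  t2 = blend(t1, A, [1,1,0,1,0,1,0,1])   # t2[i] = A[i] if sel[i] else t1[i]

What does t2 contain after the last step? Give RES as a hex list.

t0 = [0xc5, 0x94, 0x7b, 0xe6, 0xf2, 0x9b, 0x4d, 0x04]
t1 = [0x04, 0x4d, 0x9b, 0xf2, 0xe6, 0x7b, 0x94, 0xc5]
t2 = [0xc5, 0x44, 0x9b, 0xe6, 0xe6, 0x01, 0x94, 0x7c]

RES = [ 0xc5  0x44  0x9b  0xe6  0xe6  0x01  0x94  0x7c ]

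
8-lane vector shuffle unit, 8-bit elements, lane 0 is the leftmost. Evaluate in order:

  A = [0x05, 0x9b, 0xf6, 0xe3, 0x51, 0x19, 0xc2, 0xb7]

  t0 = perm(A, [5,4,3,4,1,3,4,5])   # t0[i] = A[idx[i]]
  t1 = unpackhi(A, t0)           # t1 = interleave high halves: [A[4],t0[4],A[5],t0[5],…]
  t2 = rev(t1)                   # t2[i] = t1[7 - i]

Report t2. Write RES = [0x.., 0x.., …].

→ t0 |19|51|e3|51|9b|e3|51|19|
→ t1 |51|9b|19|e3|c2|51|b7|19|
→ t2 |19|b7|51|c2|e3|19|9b|51|

RES = [0x19, 0xb7, 0x51, 0xc2, 0xe3, 0x19, 0x9b, 0x51]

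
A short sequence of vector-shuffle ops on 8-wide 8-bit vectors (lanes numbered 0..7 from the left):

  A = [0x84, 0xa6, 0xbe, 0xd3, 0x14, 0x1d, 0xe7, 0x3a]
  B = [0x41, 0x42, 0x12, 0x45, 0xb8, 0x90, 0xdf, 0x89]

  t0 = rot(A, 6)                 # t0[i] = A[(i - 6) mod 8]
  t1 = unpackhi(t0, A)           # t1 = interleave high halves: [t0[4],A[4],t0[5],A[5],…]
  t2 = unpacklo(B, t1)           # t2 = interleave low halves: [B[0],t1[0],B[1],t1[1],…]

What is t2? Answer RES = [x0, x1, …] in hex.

→ t0 |be|d3|14|1d|e7|3a|84|a6|
→ t1 |e7|14|3a|1d|84|e7|a6|3a|
→ t2 |41|e7|42|14|12|3a|45|1d|

RES = [0x41, 0xe7, 0x42, 0x14, 0x12, 0x3a, 0x45, 0x1d]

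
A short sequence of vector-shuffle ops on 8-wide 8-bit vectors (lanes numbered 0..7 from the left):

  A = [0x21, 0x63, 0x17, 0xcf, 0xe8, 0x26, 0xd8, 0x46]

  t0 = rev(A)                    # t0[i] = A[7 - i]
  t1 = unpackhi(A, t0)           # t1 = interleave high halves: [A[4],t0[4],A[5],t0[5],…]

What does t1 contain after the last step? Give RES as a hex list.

t0 = [0x46, 0xd8, 0x26, 0xe8, 0xcf, 0x17, 0x63, 0x21]
t1 = [0xe8, 0xcf, 0x26, 0x17, 0xd8, 0x63, 0x46, 0x21]

RES = [0xe8, 0xcf, 0x26, 0x17, 0xd8, 0x63, 0x46, 0x21]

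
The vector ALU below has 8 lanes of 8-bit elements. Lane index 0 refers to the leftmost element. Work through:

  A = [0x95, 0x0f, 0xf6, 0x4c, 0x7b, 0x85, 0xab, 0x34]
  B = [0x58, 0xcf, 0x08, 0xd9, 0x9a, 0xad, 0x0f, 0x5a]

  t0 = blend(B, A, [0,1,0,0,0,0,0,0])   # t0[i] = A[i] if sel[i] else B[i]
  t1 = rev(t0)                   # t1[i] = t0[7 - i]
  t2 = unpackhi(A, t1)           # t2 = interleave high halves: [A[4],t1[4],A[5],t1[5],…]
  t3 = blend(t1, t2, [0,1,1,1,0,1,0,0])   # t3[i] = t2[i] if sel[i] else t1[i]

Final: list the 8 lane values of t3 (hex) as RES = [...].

RES = [0x5a, 0xd9, 0x85, 0x08, 0xd9, 0x0f, 0x0f, 0x58]

  t0: 58 0f 08 d9 9a ad 0f 5a
  t1: 5a 0f ad 9a d9 08 0f 58
  t2: 7b d9 85 08 ab 0f 34 58
  t3: 5a d9 85 08 d9 0f 0f 58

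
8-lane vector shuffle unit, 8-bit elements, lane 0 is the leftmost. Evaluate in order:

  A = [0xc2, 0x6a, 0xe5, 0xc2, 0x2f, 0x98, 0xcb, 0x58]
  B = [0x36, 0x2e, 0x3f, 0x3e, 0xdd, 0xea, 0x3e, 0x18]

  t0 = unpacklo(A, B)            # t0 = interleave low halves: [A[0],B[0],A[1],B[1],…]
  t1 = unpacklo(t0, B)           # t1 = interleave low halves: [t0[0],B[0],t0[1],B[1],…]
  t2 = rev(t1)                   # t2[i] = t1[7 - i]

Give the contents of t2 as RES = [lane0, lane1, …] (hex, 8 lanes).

RES = [0x3e, 0x2e, 0x3f, 0x6a, 0x2e, 0x36, 0x36, 0xc2]

  t0: c2 36 6a 2e e5 3f c2 3e
  t1: c2 36 36 2e 6a 3f 2e 3e
  t2: 3e 2e 3f 6a 2e 36 36 c2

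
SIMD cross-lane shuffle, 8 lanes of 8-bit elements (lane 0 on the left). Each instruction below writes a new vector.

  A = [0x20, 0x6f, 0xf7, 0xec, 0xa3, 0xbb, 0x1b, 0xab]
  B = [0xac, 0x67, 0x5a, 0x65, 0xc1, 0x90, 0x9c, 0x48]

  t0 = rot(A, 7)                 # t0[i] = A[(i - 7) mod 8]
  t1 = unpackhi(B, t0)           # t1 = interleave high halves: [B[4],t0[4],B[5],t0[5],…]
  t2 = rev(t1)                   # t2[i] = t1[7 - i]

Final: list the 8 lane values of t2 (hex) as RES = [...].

RES = [0x20, 0x48, 0xab, 0x9c, 0x1b, 0x90, 0xbb, 0xc1]

  t0: 6f f7 ec a3 bb 1b ab 20
  t1: c1 bb 90 1b 9c ab 48 20
  t2: 20 48 ab 9c 1b 90 bb c1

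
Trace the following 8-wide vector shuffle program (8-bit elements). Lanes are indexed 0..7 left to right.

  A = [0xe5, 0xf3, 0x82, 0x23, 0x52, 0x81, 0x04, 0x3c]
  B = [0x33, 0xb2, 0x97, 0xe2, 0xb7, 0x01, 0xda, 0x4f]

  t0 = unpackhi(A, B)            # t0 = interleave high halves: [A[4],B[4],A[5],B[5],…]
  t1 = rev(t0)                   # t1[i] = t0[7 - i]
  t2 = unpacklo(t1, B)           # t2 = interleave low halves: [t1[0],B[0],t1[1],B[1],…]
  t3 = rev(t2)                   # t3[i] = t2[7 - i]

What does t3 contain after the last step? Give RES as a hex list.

  t0: 52 b7 81 01 04 da 3c 4f
  t1: 4f 3c da 04 01 81 b7 52
  t2: 4f 33 3c b2 da 97 04 e2
  t3: e2 04 97 da b2 3c 33 4f

RES = [ 0xe2  0x04  0x97  0xda  0xb2  0x3c  0x33  0x4f ]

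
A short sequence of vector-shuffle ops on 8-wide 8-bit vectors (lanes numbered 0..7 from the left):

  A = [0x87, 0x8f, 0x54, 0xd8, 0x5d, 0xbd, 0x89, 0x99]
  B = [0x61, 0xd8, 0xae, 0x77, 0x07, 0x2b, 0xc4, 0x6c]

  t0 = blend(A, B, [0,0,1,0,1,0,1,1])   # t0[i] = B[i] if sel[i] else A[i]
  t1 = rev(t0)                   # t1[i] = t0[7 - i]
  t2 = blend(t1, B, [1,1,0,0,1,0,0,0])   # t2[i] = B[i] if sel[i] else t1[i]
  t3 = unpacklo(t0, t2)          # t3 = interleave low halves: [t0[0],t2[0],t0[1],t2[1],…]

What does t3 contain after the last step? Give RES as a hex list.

  t0: 87 8f ae d8 07 bd c4 6c
  t1: 6c c4 bd 07 d8 ae 8f 87
  t2: 61 d8 bd 07 07 ae 8f 87
  t3: 87 61 8f d8 ae bd d8 07

RES = [0x87, 0x61, 0x8f, 0xd8, 0xae, 0xbd, 0xd8, 0x07]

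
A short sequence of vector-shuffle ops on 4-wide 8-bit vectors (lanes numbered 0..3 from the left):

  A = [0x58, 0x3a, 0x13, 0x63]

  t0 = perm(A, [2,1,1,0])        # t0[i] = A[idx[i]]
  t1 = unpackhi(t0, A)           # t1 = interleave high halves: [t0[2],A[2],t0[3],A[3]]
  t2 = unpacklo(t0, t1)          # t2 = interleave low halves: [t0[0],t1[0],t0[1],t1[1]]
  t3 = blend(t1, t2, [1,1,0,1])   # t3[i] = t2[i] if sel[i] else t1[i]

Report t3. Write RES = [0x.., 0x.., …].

  t0: 13 3a 3a 58
  t1: 3a 13 58 63
  t2: 13 3a 3a 13
  t3: 13 3a 58 13

RES = [0x13, 0x3a, 0x58, 0x13]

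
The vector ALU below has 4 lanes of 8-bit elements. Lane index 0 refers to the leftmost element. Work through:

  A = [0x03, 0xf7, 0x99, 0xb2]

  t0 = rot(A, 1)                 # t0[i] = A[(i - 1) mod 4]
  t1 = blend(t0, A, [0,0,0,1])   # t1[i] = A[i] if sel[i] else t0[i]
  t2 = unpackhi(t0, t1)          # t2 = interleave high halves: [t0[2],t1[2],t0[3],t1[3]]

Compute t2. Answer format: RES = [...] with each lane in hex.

t0 = [0xb2, 0x03, 0xf7, 0x99]
t1 = [0xb2, 0x03, 0xf7, 0xb2]
t2 = [0xf7, 0xf7, 0x99, 0xb2]

RES = [0xf7, 0xf7, 0x99, 0xb2]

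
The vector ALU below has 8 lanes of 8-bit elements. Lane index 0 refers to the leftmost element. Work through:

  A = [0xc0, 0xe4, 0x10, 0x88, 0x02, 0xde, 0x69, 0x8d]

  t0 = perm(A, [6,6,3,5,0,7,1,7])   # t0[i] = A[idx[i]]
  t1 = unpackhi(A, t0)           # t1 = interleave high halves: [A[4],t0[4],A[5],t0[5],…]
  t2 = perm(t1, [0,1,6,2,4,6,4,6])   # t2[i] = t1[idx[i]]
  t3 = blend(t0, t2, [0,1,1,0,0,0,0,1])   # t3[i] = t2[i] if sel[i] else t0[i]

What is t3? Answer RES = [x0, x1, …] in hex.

  t0: 69 69 88 de c0 8d e4 8d
  t1: 02 c0 de 8d 69 e4 8d 8d
  t2: 02 c0 8d de 69 8d 69 8d
  t3: 69 c0 8d de c0 8d e4 8d

RES = [ 0x69  0xc0  0x8d  0xde  0xc0  0x8d  0xe4  0x8d ]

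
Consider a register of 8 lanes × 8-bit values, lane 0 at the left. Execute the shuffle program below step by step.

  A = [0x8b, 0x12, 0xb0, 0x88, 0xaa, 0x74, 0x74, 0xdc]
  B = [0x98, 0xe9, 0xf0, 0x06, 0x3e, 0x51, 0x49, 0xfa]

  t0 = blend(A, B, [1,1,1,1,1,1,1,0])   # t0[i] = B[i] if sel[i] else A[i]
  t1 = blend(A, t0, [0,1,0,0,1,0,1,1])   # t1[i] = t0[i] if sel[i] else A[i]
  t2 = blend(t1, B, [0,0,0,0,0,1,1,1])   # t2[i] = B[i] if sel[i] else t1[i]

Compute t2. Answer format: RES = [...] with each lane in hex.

RES = [0x8b, 0xe9, 0xb0, 0x88, 0x3e, 0x51, 0x49, 0xfa]

→ t0 |98|e9|f0|06|3e|51|49|dc|
→ t1 |8b|e9|b0|88|3e|74|49|dc|
→ t2 |8b|e9|b0|88|3e|51|49|fa|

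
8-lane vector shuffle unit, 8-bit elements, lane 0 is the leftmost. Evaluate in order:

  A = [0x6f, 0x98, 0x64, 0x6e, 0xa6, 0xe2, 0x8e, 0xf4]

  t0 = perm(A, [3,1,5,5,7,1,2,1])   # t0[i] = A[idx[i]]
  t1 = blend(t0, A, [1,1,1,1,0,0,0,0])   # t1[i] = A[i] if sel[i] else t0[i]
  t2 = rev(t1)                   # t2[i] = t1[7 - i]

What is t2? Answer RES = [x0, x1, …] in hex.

RES = [ 0x98  0x64  0x98  0xf4  0x6e  0x64  0x98  0x6f ]

t0 = [0x6e, 0x98, 0xe2, 0xe2, 0xf4, 0x98, 0x64, 0x98]
t1 = [0x6f, 0x98, 0x64, 0x6e, 0xf4, 0x98, 0x64, 0x98]
t2 = [0x98, 0x64, 0x98, 0xf4, 0x6e, 0x64, 0x98, 0x6f]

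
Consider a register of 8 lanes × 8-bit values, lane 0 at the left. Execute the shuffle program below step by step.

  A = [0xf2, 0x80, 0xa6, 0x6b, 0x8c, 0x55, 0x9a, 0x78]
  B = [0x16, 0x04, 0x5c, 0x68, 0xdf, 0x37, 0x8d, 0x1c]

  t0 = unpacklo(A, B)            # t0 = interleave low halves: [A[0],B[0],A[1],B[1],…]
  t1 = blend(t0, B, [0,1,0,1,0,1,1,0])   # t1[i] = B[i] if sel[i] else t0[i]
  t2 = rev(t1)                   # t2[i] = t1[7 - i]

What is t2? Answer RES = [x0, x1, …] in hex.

RES = [ 0x68  0x8d  0x37  0xa6  0x68  0x80  0x04  0xf2 ]

  t0: f2 16 80 04 a6 5c 6b 68
  t1: f2 04 80 68 a6 37 8d 68
  t2: 68 8d 37 a6 68 80 04 f2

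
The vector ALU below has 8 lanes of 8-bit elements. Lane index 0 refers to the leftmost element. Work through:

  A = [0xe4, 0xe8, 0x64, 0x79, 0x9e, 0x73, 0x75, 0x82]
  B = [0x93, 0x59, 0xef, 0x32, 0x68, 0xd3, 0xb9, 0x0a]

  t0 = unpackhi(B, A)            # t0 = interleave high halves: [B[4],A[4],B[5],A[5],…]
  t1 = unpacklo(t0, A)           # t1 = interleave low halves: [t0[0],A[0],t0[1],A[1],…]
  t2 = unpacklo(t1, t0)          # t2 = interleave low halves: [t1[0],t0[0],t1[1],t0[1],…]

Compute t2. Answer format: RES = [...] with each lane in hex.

→ t0 |68|9e|d3|73|b9|75|0a|82|
→ t1 |68|e4|9e|e8|d3|64|73|79|
→ t2 |68|68|e4|9e|9e|d3|e8|73|

RES = [ 0x68  0x68  0xe4  0x9e  0x9e  0xd3  0xe8  0x73 ]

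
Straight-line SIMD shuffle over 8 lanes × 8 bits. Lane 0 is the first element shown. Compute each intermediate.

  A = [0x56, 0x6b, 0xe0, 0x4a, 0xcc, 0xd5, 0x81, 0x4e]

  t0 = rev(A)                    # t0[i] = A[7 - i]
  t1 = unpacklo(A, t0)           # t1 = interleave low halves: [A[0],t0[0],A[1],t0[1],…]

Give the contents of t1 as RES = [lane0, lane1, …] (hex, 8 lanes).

→ t0 |4e|81|d5|cc|4a|e0|6b|56|
→ t1 |56|4e|6b|81|e0|d5|4a|cc|

RES = [ 0x56  0x4e  0x6b  0x81  0xe0  0xd5  0x4a  0xcc ]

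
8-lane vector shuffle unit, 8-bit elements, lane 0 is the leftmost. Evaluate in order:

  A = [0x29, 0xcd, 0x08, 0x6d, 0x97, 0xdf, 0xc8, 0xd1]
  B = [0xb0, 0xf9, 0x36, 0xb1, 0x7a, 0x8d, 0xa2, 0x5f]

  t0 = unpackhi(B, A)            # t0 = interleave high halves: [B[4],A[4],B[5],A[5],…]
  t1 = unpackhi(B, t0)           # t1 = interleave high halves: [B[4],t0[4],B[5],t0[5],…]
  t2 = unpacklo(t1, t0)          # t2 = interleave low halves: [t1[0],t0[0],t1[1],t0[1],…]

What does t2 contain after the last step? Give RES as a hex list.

→ t0 |7a|97|8d|df|a2|c8|5f|d1|
→ t1 |7a|a2|8d|c8|a2|5f|5f|d1|
→ t2 |7a|7a|a2|97|8d|8d|c8|df|

RES = [ 0x7a  0x7a  0xa2  0x97  0x8d  0x8d  0xc8  0xdf ]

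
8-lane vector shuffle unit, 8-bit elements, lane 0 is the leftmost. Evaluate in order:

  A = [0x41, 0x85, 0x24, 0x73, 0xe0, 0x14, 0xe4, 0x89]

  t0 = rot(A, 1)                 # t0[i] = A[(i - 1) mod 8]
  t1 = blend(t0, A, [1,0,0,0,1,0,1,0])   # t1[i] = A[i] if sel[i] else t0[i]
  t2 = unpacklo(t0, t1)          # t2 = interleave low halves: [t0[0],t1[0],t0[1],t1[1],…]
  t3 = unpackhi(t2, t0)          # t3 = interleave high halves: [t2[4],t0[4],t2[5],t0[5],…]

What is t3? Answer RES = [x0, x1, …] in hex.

RES = [0x85, 0x73, 0x85, 0xe0, 0x24, 0x14, 0x24, 0xe4]

t0 = [0x89, 0x41, 0x85, 0x24, 0x73, 0xe0, 0x14, 0xe4]
t1 = [0x41, 0x41, 0x85, 0x24, 0xe0, 0xe0, 0xe4, 0xe4]
t2 = [0x89, 0x41, 0x41, 0x41, 0x85, 0x85, 0x24, 0x24]
t3 = [0x85, 0x73, 0x85, 0xe0, 0x24, 0x14, 0x24, 0xe4]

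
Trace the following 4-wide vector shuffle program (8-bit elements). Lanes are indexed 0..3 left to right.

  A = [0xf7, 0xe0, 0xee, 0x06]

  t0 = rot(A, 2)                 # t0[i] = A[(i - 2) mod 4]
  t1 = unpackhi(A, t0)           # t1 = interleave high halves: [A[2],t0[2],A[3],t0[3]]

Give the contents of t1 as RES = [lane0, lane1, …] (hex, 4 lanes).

RES = [0xee, 0xf7, 0x06, 0xe0]

→ t0 |ee|06|f7|e0|
→ t1 |ee|f7|06|e0|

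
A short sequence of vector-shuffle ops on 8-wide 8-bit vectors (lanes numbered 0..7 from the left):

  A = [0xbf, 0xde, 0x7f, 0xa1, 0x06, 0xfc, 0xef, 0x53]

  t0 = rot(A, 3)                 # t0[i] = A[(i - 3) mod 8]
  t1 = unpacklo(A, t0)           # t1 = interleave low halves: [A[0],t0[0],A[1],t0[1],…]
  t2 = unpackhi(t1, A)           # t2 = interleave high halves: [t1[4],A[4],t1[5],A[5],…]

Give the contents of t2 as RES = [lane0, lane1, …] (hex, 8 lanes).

→ t0 |fc|ef|53|bf|de|7f|a1|06|
→ t1 |bf|fc|de|ef|7f|53|a1|bf|
→ t2 |7f|06|53|fc|a1|ef|bf|53|

RES = [ 0x7f  0x06  0x53  0xfc  0xa1  0xef  0xbf  0x53 ]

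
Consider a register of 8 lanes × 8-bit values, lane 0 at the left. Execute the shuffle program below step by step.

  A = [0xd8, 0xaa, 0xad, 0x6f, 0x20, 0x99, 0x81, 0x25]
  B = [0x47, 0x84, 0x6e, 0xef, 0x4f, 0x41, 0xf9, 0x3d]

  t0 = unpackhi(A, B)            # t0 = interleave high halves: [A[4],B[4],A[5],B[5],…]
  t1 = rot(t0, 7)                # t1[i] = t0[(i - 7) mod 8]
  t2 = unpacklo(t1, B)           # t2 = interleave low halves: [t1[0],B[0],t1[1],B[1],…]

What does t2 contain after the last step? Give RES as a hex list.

  t0: 20 4f 99 41 81 f9 25 3d
  t1: 4f 99 41 81 f9 25 3d 20
  t2: 4f 47 99 84 41 6e 81 ef

RES = [ 0x4f  0x47  0x99  0x84  0x41  0x6e  0x81  0xef ]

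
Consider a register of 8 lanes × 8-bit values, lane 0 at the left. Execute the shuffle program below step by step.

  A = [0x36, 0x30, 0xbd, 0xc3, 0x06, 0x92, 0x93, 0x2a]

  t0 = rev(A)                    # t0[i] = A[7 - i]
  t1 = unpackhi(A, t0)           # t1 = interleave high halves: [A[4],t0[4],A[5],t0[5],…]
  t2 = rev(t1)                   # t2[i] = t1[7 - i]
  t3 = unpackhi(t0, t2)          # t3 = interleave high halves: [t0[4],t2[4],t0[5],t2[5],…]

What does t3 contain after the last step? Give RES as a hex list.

RES = [0xc3, 0xbd, 0xbd, 0x92, 0x30, 0xc3, 0x36, 0x06]

→ t0 |2a|93|92|06|c3|bd|30|36|
→ t1 |06|c3|92|bd|93|30|2a|36|
→ t2 |36|2a|30|93|bd|92|c3|06|
→ t3 |c3|bd|bd|92|30|c3|36|06|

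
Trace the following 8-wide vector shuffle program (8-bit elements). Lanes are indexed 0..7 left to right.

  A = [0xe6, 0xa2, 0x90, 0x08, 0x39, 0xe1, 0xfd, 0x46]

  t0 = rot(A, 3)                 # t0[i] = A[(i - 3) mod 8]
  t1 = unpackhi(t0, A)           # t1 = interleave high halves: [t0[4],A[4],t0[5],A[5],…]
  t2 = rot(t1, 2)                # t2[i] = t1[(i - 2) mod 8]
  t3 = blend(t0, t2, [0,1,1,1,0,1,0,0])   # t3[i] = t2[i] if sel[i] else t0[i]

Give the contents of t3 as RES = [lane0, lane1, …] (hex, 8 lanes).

→ t0 |e1|fd|46|e6|a2|90|08|39|
→ t1 |a2|39|90|e1|08|fd|39|46|
→ t2 |39|46|a2|39|90|e1|08|fd|
→ t3 |e1|46|a2|39|a2|e1|08|39|

RES = [0xe1, 0x46, 0xa2, 0x39, 0xa2, 0xe1, 0x08, 0x39]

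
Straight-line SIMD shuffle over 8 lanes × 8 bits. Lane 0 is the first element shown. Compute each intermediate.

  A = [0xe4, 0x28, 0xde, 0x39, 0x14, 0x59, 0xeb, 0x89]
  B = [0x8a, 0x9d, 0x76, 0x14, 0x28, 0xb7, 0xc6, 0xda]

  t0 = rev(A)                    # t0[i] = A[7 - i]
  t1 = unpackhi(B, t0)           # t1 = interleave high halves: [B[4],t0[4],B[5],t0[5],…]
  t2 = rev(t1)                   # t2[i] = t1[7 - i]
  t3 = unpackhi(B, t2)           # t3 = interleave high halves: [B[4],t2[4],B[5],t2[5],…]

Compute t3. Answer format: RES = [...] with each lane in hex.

RES = [0x28, 0xde, 0xb7, 0xb7, 0xc6, 0x39, 0xda, 0x28]

→ t0 |89|eb|59|14|39|de|28|e4|
→ t1 |28|39|b7|de|c6|28|da|e4|
→ t2 |e4|da|28|c6|de|b7|39|28|
→ t3 |28|de|b7|b7|c6|39|da|28|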